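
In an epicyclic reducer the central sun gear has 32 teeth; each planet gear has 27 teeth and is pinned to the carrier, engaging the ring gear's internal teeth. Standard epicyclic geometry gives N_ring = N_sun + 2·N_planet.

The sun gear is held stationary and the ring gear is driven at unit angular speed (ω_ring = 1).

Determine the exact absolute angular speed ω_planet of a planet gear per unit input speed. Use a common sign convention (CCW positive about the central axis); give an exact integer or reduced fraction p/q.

43/27

N_ring = 32 + 2·27 = 86
32(ω_s−ω_c) = −86(ω_r−ω_c),  ω_s=0, ω_r=1
32(0−ω_c) = −86(1−ω_c)  ⇒  118ω_c = 86  ⇒  ω_c = 43/59
sun–planet: 32·(0−43/59) = −27·(ω_p−ω_c)  ⇒  ω_p−ω_c = −(32/27)·(-43/59) = 1376/1593
ω_p = 43/59 + 1376/1593 = 43/27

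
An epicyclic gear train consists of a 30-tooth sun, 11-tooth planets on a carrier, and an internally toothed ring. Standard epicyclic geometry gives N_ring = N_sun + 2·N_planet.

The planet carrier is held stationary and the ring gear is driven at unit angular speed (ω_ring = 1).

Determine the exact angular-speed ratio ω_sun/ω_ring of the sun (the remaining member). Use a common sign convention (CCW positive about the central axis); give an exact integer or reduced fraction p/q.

N_ring = 30 + 2·11 = 52
30(ω_s−ω_c) = −52(ω_r−ω_c),  ω_c=0, ω_r=1
ω_s = 0 − (52/30)(1−0) = -26/15
ω_s/ω_r = -26/15

-26/15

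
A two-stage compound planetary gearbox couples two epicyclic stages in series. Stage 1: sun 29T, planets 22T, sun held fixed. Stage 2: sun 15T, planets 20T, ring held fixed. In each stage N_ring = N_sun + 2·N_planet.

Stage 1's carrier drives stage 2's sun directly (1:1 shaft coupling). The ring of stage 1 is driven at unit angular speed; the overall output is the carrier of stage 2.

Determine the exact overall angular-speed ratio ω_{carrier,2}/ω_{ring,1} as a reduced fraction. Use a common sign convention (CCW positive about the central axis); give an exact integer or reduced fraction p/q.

Stage 1: N_ring = 29 + 2·22 = 73
Stage 1: 29(ω_s−ω_c) = −73(ω_r−ω_c),  ω_s=0, ω_r=1
Stage 1: 29(0−ω_c) = −73(1−ω_c)  ⇒  102ω_c = 73  ⇒  ω_c = 73/102
  ⇒ ω_c¹/ω_r¹ = 73/102
Stage 2: N_ring = 15 + 2·20 = 55
Stage 2: 15(ω_s−ω_c) = −55(ω_r−ω_c),  ω_r=0, ω_s=1
Stage 2: 15(1−ω_c) = −55(0−ω_c)  ⇒  70ω_c = 15  ⇒  ω_c = 3/14
  ⇒ ω_c²/ω_s² = 3/14
Coupling ω_s² = ω_c¹ ⇒ overall = 73/102 × 3/14 = 73/476

73/476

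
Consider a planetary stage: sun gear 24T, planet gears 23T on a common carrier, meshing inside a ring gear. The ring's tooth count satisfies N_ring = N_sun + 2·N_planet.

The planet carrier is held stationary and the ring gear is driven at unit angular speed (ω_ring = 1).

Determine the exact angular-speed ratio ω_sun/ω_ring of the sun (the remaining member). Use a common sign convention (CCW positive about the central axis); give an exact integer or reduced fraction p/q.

N_ring = 24 + 2·23 = 70
24(ω_s−ω_c) = −70(ω_r−ω_c),  ω_c=0, ω_r=1
ω_s = 0 − (70/24)(1−0) = -35/12
ω_s/ω_r = -35/12

-35/12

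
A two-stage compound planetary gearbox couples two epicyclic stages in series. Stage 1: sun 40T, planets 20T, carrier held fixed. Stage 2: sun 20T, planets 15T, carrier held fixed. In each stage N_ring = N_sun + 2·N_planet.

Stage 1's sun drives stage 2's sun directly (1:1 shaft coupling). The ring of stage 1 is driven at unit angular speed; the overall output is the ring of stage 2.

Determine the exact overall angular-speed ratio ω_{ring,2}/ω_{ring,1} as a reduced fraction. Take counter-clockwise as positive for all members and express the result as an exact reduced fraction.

4/5

Stage 1: N_ring = 40 + 2·20 = 80
Stage 1: 40(ω_s−ω_c) = −80(ω_r−ω_c),  ω_c=0, ω_r=1
Stage 1: ω_s = 0 − (80/40)(1−0) = -2
  ⇒ ω_s¹/ω_r¹ = -2
Stage 2: N_ring = 20 + 2·15 = 50
Stage 2: 20(ω_s−ω_c) = −50(ω_r−ω_c),  ω_c=0, ω_s=1
Stage 2: ω_r = 0 − (20/50)(1−0) = -2/5
  ⇒ ω_r²/ω_s² = -2/5
Coupling ω_s² = ω_s¹ ⇒ overall = -2 × -2/5 = 4/5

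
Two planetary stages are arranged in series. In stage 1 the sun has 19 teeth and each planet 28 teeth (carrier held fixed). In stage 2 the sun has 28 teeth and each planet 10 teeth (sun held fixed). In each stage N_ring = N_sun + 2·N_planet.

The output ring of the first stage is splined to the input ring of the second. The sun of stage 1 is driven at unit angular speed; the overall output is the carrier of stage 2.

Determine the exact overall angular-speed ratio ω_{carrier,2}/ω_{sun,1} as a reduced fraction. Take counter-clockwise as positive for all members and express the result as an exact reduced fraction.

-4/25

Stage 1: N_ring = 19 + 2·28 = 75
Stage 1: 19(ω_s−ω_c) = −75(ω_r−ω_c),  ω_c=0, ω_s=1
Stage 1: ω_r = 0 − (19/75)(1−0) = -19/75
  ⇒ ω_r¹/ω_s¹ = -19/75
Stage 2: N_ring = 28 + 2·10 = 48
Stage 2: 28(ω_s−ω_c) = −48(ω_r−ω_c),  ω_s=0, ω_r=1
Stage 2: 28(0−ω_c) = −48(1−ω_c)  ⇒  76ω_c = 48  ⇒  ω_c = 12/19
  ⇒ ω_c²/ω_r² = 12/19
Coupling ω_r² = ω_r¹ ⇒ overall = -19/75 × 12/19 = -4/25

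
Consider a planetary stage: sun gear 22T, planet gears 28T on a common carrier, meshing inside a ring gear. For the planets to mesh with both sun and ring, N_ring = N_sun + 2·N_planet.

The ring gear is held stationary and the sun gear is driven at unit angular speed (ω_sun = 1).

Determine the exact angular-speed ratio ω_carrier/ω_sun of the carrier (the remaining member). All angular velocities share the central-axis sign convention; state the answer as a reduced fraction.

N_ring = 22 + 2·28 = 78
22(ω_s−ω_c) = −78(ω_r−ω_c),  ω_r=0, ω_s=1
22(1−ω_c) = −78(0−ω_c)  ⇒  100ω_c = 22  ⇒  ω_c = 11/50
ω_c/ω_s = 11/50

11/50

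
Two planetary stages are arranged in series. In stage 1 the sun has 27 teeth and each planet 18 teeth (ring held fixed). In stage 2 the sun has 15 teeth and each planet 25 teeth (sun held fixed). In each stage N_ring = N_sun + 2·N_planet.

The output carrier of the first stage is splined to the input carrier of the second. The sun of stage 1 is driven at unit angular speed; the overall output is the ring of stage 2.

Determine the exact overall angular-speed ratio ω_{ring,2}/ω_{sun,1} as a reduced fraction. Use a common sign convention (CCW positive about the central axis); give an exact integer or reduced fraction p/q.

Stage 1: N_ring = 27 + 2·18 = 63
Stage 1: 27(ω_s−ω_c) = −63(ω_r−ω_c),  ω_r=0, ω_s=1
Stage 1: 27(1−ω_c) = −63(0−ω_c)  ⇒  90ω_c = 27  ⇒  ω_c = 3/10
  ⇒ ω_c¹/ω_s¹ = 3/10
Stage 2: N_ring = 15 + 2·25 = 65
Stage 2: 15(ω_s−ω_c) = −65(ω_r−ω_c),  ω_s=0, ω_c=1
Stage 2: ω_r = 1 − (15/65)(0−1) = 16/13
  ⇒ ω_r²/ω_c² = 16/13
Coupling ω_c² = ω_c¹ ⇒ overall = 3/10 × 16/13 = 24/65

24/65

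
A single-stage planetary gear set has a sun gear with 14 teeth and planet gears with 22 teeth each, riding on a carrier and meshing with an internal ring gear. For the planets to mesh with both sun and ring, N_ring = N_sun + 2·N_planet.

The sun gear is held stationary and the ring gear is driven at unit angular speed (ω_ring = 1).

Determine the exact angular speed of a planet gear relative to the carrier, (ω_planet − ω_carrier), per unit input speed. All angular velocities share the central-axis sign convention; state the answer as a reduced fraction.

N_ring = 14 + 2·22 = 58
14(ω_s−ω_c) = −58(ω_r−ω_c),  ω_s=0, ω_r=1
14(0−ω_c) = −58(1−ω_c)  ⇒  72ω_c = 58  ⇒  ω_c = 29/36
sun–planet: 14·(0−29/36) = −22·(ω_p−ω_c)  ⇒  ω_p−ω_c = −(14/22)·(-29/36) = 203/396

203/396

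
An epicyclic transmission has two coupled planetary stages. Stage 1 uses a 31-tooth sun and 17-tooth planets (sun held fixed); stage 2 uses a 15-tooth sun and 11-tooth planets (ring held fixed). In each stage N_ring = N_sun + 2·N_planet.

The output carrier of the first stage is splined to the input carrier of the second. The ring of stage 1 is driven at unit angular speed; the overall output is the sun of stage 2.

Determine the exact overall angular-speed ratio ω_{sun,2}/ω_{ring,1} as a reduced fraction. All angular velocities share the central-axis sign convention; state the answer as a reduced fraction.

Stage 1: N_ring = 31 + 2·17 = 65
Stage 1: 31(ω_s−ω_c) = −65(ω_r−ω_c),  ω_s=0, ω_r=1
Stage 1: 31(0−ω_c) = −65(1−ω_c)  ⇒  96ω_c = 65  ⇒  ω_c = 65/96
  ⇒ ω_c¹/ω_r¹ = 65/96
Stage 2: N_ring = 15 + 2·11 = 37
Stage 2: 15(ω_s−ω_c) = −37(ω_r−ω_c),  ω_r=0, ω_c=1
Stage 2: ω_s = 1 − (37/15)(0−1) = 52/15
  ⇒ ω_s²/ω_c² = 52/15
Coupling ω_c² = ω_c¹ ⇒ overall = 65/96 × 52/15 = 169/72

169/72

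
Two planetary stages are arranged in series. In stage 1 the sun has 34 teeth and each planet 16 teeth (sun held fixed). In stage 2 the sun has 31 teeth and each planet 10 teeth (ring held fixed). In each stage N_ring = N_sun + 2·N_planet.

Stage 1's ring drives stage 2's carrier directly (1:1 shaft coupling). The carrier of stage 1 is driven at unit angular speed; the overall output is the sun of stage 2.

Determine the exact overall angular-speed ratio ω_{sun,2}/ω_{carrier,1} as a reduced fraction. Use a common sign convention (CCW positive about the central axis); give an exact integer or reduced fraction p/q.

Stage 1: N_ring = 34 + 2·16 = 66
Stage 1: 34(ω_s−ω_c) = −66(ω_r−ω_c),  ω_s=0, ω_c=1
Stage 1: ω_r = 1 − (34/66)(0−1) = 50/33
  ⇒ ω_r¹/ω_c¹ = 50/33
Stage 2: N_ring = 31 + 2·10 = 51
Stage 2: 31(ω_s−ω_c) = −51(ω_r−ω_c),  ω_r=0, ω_c=1
Stage 2: ω_s = 1 − (51/31)(0−1) = 82/31
  ⇒ ω_s²/ω_c² = 82/31
Coupling ω_c² = ω_r¹ ⇒ overall = 50/33 × 82/31 = 4100/1023

4100/1023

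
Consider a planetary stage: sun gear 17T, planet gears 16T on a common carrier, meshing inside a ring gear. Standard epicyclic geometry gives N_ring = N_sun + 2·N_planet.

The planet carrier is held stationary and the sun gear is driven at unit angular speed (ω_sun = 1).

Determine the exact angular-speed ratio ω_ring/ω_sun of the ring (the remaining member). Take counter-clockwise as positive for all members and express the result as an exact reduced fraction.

N_ring = 17 + 2·16 = 49
17(ω_s−ω_c) = −49(ω_r−ω_c),  ω_c=0, ω_s=1
ω_r = 0 − (17/49)(1−0) = -17/49
ω_r/ω_s = -17/49

-17/49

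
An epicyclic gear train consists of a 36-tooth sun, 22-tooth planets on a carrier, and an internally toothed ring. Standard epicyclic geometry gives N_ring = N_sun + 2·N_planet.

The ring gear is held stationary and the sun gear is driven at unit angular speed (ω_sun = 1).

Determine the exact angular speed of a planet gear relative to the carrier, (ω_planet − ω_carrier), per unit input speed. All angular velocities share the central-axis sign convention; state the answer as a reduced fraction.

-360/319

N_ring = 36 + 2·22 = 80
36(ω_s−ω_c) = −80(ω_r−ω_c),  ω_r=0, ω_s=1
36(1−ω_c) = −80(0−ω_c)  ⇒  116ω_c = 36  ⇒  ω_c = 9/29
sun–planet: 36·(1−9/29) = −22·(ω_p−ω_c)  ⇒  ω_p−ω_c = −(36/22)·(20/29) = -360/319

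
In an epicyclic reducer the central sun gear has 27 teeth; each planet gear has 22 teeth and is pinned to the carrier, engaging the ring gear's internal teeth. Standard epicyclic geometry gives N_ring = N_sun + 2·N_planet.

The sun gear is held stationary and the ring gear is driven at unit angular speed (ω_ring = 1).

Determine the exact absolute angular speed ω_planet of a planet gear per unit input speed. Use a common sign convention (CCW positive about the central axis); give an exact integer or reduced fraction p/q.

N_ring = 27 + 2·22 = 71
27(ω_s−ω_c) = −71(ω_r−ω_c),  ω_s=0, ω_r=1
27(0−ω_c) = −71(1−ω_c)  ⇒  98ω_c = 71  ⇒  ω_c = 71/98
sun–planet: 27·(0−71/98) = −22·(ω_p−ω_c)  ⇒  ω_p−ω_c = −(27/22)·(-71/98) = 1917/2156
ω_p = 71/98 + 1917/2156 = 71/44

71/44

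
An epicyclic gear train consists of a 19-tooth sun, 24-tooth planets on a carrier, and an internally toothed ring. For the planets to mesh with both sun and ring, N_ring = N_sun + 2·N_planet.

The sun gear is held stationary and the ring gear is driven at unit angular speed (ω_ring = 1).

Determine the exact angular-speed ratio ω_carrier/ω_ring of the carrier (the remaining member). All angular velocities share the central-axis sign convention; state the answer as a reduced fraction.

67/86

N_ring = 19 + 2·24 = 67
19(ω_s−ω_c) = −67(ω_r−ω_c),  ω_s=0, ω_r=1
19(0−ω_c) = −67(1−ω_c)  ⇒  86ω_c = 67  ⇒  ω_c = 67/86
ω_c/ω_r = 67/86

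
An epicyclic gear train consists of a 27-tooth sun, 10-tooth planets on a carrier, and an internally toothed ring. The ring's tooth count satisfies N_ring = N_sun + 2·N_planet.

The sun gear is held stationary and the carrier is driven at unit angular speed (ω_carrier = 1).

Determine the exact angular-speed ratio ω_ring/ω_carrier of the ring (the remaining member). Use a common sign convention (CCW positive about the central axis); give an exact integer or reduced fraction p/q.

N_ring = 27 + 2·10 = 47
27(ω_s−ω_c) = −47(ω_r−ω_c),  ω_s=0, ω_c=1
ω_r = 1 − (27/47)(0−1) = 74/47
ω_r/ω_c = 74/47

74/47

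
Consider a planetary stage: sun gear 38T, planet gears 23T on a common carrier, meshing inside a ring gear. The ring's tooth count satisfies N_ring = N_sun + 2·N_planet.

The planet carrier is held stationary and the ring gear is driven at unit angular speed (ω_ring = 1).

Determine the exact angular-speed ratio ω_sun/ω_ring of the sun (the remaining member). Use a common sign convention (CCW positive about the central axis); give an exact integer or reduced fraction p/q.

N_ring = 38 + 2·23 = 84
38(ω_s−ω_c) = −84(ω_r−ω_c),  ω_c=0, ω_r=1
ω_s = 0 − (84/38)(1−0) = -42/19
ω_s/ω_r = -42/19

-42/19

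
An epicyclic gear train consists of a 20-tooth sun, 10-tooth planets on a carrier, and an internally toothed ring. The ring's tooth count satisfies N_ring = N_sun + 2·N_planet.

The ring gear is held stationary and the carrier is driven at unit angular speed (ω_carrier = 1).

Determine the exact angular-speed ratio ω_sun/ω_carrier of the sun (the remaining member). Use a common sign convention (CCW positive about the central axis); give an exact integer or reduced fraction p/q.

N_ring = 20 + 2·10 = 40
20(ω_s−ω_c) = −40(ω_r−ω_c),  ω_r=0, ω_c=1
ω_s = 1 − (40/20)(0−1) = 3
ω_s/ω_c = 3

3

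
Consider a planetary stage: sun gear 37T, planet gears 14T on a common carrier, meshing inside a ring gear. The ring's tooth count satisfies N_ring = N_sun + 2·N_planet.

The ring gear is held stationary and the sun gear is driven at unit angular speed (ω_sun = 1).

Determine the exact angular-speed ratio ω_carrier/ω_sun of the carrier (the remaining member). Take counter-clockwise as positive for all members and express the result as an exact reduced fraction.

N_ring = 37 + 2·14 = 65
37(ω_s−ω_c) = −65(ω_r−ω_c),  ω_r=0, ω_s=1
37(1−ω_c) = −65(0−ω_c)  ⇒  102ω_c = 37  ⇒  ω_c = 37/102
ω_c/ω_s = 37/102

37/102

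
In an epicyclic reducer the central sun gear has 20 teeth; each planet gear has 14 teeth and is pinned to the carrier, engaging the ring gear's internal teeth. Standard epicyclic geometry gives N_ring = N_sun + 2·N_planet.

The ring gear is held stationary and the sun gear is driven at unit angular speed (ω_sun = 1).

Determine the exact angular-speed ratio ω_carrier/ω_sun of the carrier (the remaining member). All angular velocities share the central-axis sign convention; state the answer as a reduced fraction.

N_ring = 20 + 2·14 = 48
20(ω_s−ω_c) = −48(ω_r−ω_c),  ω_r=0, ω_s=1
20(1−ω_c) = −48(0−ω_c)  ⇒  68ω_c = 20  ⇒  ω_c = 5/17
ω_c/ω_s = 5/17

5/17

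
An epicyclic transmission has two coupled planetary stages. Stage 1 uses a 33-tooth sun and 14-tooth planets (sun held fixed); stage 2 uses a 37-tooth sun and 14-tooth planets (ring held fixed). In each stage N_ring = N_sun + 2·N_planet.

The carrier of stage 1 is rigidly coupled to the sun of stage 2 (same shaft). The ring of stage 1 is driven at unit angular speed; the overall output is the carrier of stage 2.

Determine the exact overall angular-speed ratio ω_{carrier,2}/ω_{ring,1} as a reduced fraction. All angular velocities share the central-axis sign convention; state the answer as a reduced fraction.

Stage 1: N_ring = 33 + 2·14 = 61
Stage 1: 33(ω_s−ω_c) = −61(ω_r−ω_c),  ω_s=0, ω_r=1
Stage 1: 33(0−ω_c) = −61(1−ω_c)  ⇒  94ω_c = 61  ⇒  ω_c = 61/94
  ⇒ ω_c¹/ω_r¹ = 61/94
Stage 2: N_ring = 37 + 2·14 = 65
Stage 2: 37(ω_s−ω_c) = −65(ω_r−ω_c),  ω_r=0, ω_s=1
Stage 2: 37(1−ω_c) = −65(0−ω_c)  ⇒  102ω_c = 37  ⇒  ω_c = 37/102
  ⇒ ω_c²/ω_s² = 37/102
Coupling ω_s² = ω_c¹ ⇒ overall = 61/94 × 37/102 = 2257/9588

2257/9588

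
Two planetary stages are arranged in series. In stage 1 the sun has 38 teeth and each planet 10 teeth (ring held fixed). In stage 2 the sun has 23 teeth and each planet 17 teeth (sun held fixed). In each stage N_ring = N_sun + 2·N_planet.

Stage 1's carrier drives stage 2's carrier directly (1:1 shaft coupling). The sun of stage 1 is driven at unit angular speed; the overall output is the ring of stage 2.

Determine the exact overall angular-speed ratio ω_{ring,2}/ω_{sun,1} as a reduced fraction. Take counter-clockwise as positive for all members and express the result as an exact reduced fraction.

Stage 1: N_ring = 38 + 2·10 = 58
Stage 1: 38(ω_s−ω_c) = −58(ω_r−ω_c),  ω_r=0, ω_s=1
Stage 1: 38(1−ω_c) = −58(0−ω_c)  ⇒  96ω_c = 38  ⇒  ω_c = 19/48
  ⇒ ω_c¹/ω_s¹ = 19/48
Stage 2: N_ring = 23 + 2·17 = 57
Stage 2: 23(ω_s−ω_c) = −57(ω_r−ω_c),  ω_s=0, ω_c=1
Stage 2: ω_r = 1 − (23/57)(0−1) = 80/57
  ⇒ ω_r²/ω_c² = 80/57
Coupling ω_c² = ω_c¹ ⇒ overall = 19/48 × 80/57 = 5/9

5/9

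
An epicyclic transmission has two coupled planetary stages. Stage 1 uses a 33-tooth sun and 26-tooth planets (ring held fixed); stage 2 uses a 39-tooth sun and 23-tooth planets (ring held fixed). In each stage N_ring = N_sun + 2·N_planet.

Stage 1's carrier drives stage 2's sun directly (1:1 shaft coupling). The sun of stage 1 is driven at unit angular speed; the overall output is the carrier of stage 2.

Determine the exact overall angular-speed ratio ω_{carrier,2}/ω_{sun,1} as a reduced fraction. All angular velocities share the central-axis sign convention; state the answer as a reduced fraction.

1287/14632

Stage 1: N_ring = 33 + 2·26 = 85
Stage 1: 33(ω_s−ω_c) = −85(ω_r−ω_c),  ω_r=0, ω_s=1
Stage 1: 33(1−ω_c) = −85(0−ω_c)  ⇒  118ω_c = 33  ⇒  ω_c = 33/118
  ⇒ ω_c¹/ω_s¹ = 33/118
Stage 2: N_ring = 39 + 2·23 = 85
Stage 2: 39(ω_s−ω_c) = −85(ω_r−ω_c),  ω_r=0, ω_s=1
Stage 2: 39(1−ω_c) = −85(0−ω_c)  ⇒  124ω_c = 39  ⇒  ω_c = 39/124
  ⇒ ω_c²/ω_s² = 39/124
Coupling ω_s² = ω_c¹ ⇒ overall = 33/118 × 39/124 = 1287/14632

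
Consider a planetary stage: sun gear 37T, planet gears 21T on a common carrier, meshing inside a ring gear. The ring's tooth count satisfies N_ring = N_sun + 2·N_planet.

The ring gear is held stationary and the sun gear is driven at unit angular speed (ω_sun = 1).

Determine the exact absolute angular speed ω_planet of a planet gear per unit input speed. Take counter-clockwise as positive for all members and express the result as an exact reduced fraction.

-37/42

N_ring = 37 + 2·21 = 79
37(ω_s−ω_c) = −79(ω_r−ω_c),  ω_r=0, ω_s=1
37(1−ω_c) = −79(0−ω_c)  ⇒  116ω_c = 37  ⇒  ω_c = 37/116
sun–planet: 37·(1−37/116) = −21·(ω_p−ω_c)  ⇒  ω_p−ω_c = −(37/21)·(79/116) = -2923/2436
ω_p = 37/116 − 2923/2436 = -37/42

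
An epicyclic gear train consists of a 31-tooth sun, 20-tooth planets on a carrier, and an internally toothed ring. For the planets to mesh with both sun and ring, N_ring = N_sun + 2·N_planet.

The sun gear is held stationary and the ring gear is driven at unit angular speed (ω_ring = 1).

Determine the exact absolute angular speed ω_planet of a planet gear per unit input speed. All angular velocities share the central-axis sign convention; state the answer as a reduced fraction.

71/40

N_ring = 31 + 2·20 = 71
31(ω_s−ω_c) = −71(ω_r−ω_c),  ω_s=0, ω_r=1
31(0−ω_c) = −71(1−ω_c)  ⇒  102ω_c = 71  ⇒  ω_c = 71/102
sun–planet: 31·(0−71/102) = −20·(ω_p−ω_c)  ⇒  ω_p−ω_c = −(31/20)·(-71/102) = 2201/2040
ω_p = 71/102 + 2201/2040 = 71/40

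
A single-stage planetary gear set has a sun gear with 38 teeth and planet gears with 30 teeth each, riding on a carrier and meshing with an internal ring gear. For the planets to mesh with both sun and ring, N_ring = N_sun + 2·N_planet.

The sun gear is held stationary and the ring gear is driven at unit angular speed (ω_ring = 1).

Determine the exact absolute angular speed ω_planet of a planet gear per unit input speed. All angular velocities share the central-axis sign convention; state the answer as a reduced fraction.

49/30

N_ring = 38 + 2·30 = 98
38(ω_s−ω_c) = −98(ω_r−ω_c),  ω_s=0, ω_r=1
38(0−ω_c) = −98(1−ω_c)  ⇒  136ω_c = 98  ⇒  ω_c = 49/68
sun–planet: 38·(0−49/68) = −30·(ω_p−ω_c)  ⇒  ω_p−ω_c = −(38/30)·(-49/68) = 931/1020
ω_p = 49/68 + 931/1020 = 49/30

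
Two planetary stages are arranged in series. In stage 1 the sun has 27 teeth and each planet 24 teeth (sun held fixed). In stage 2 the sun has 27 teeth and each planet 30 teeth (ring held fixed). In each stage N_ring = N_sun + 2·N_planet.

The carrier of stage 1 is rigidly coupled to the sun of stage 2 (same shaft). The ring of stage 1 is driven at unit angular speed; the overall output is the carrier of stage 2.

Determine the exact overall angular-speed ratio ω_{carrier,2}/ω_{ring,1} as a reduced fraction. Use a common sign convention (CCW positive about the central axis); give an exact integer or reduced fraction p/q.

225/1292

Stage 1: N_ring = 27 + 2·24 = 75
Stage 1: 27(ω_s−ω_c) = −75(ω_r−ω_c),  ω_s=0, ω_r=1
Stage 1: 27(0−ω_c) = −75(1−ω_c)  ⇒  102ω_c = 75  ⇒  ω_c = 25/34
  ⇒ ω_c¹/ω_r¹ = 25/34
Stage 2: N_ring = 27 + 2·30 = 87
Stage 2: 27(ω_s−ω_c) = −87(ω_r−ω_c),  ω_r=0, ω_s=1
Stage 2: 27(1−ω_c) = −87(0−ω_c)  ⇒  114ω_c = 27  ⇒  ω_c = 9/38
  ⇒ ω_c²/ω_s² = 9/38
Coupling ω_s² = ω_c¹ ⇒ overall = 25/34 × 9/38 = 225/1292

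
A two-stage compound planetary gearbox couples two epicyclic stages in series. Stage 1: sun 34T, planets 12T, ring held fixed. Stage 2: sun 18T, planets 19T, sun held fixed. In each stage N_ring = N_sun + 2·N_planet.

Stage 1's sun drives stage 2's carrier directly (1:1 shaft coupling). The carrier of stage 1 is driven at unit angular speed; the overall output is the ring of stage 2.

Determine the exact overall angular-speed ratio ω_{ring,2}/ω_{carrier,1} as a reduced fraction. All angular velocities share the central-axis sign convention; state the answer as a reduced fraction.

Stage 1: N_ring = 34 + 2·12 = 58
Stage 1: 34(ω_s−ω_c) = −58(ω_r−ω_c),  ω_r=0, ω_c=1
Stage 1: ω_s = 1 − (58/34)(0−1) = 46/17
  ⇒ ω_s¹/ω_c¹ = 46/17
Stage 2: N_ring = 18 + 2·19 = 56
Stage 2: 18(ω_s−ω_c) = −56(ω_r−ω_c),  ω_s=0, ω_c=1
Stage 2: ω_r = 1 − (18/56)(0−1) = 37/28
  ⇒ ω_r²/ω_c² = 37/28
Coupling ω_c² = ω_s¹ ⇒ overall = 46/17 × 37/28 = 851/238

851/238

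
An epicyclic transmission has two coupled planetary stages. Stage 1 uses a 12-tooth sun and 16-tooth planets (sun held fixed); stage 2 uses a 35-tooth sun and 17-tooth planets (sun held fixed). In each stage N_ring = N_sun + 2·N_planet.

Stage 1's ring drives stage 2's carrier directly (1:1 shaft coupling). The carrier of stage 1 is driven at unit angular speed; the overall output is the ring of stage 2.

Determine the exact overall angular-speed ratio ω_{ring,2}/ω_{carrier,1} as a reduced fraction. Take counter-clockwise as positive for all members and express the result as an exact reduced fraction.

Stage 1: N_ring = 12 + 2·16 = 44
Stage 1: 12(ω_s−ω_c) = −44(ω_r−ω_c),  ω_s=0, ω_c=1
Stage 1: ω_r = 1 − (12/44)(0−1) = 14/11
  ⇒ ω_r¹/ω_c¹ = 14/11
Stage 2: N_ring = 35 + 2·17 = 69
Stage 2: 35(ω_s−ω_c) = −69(ω_r−ω_c),  ω_s=0, ω_c=1
Stage 2: ω_r = 1 − (35/69)(0−1) = 104/69
  ⇒ ω_r²/ω_c² = 104/69
Coupling ω_c² = ω_r¹ ⇒ overall = 14/11 × 104/69 = 1456/759

1456/759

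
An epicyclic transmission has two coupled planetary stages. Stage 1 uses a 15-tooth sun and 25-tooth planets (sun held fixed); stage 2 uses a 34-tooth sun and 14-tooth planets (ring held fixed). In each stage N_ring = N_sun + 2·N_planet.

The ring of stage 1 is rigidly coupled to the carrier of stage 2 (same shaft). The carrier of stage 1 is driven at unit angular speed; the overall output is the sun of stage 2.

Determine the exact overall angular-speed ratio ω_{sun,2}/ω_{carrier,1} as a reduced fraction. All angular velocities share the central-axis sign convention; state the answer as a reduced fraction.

Stage 1: N_ring = 15 + 2·25 = 65
Stage 1: 15(ω_s−ω_c) = −65(ω_r−ω_c),  ω_s=0, ω_c=1
Stage 1: ω_r = 1 − (15/65)(0−1) = 16/13
  ⇒ ω_r¹/ω_c¹ = 16/13
Stage 2: N_ring = 34 + 2·14 = 62
Stage 2: 34(ω_s−ω_c) = −62(ω_r−ω_c),  ω_r=0, ω_c=1
Stage 2: ω_s = 1 − (62/34)(0−1) = 48/17
  ⇒ ω_s²/ω_c² = 48/17
Coupling ω_c² = ω_r¹ ⇒ overall = 16/13 × 48/17 = 768/221

768/221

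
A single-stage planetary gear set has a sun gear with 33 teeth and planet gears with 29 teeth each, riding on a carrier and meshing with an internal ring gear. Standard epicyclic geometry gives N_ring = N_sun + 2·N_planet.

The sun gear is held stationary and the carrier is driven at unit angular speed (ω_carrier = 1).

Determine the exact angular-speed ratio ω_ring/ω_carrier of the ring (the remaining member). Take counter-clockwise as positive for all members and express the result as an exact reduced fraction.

N_ring = 33 + 2·29 = 91
33(ω_s−ω_c) = −91(ω_r−ω_c),  ω_s=0, ω_c=1
ω_r = 1 − (33/91)(0−1) = 124/91
ω_r/ω_c = 124/91

124/91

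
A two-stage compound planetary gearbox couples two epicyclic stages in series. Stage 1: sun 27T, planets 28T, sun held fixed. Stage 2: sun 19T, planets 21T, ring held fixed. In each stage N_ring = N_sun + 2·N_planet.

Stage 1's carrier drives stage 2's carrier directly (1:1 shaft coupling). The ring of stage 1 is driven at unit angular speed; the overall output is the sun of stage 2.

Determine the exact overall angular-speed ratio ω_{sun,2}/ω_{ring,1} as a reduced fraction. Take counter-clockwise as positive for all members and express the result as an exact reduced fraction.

Stage 1: N_ring = 27 + 2·28 = 83
Stage 1: 27(ω_s−ω_c) = −83(ω_r−ω_c),  ω_s=0, ω_r=1
Stage 1: 27(0−ω_c) = −83(1−ω_c)  ⇒  110ω_c = 83  ⇒  ω_c = 83/110
  ⇒ ω_c¹/ω_r¹ = 83/110
Stage 2: N_ring = 19 + 2·21 = 61
Stage 2: 19(ω_s−ω_c) = −61(ω_r−ω_c),  ω_r=0, ω_c=1
Stage 2: ω_s = 1 − (61/19)(0−1) = 80/19
  ⇒ ω_s²/ω_c² = 80/19
Coupling ω_c² = ω_c¹ ⇒ overall = 83/110 × 80/19 = 664/209

664/209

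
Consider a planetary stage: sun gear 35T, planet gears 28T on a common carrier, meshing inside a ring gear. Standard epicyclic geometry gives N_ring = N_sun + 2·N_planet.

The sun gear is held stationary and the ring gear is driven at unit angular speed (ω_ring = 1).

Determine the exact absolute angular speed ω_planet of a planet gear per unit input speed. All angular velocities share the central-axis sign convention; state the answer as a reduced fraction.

13/8

N_ring = 35 + 2·28 = 91
35(ω_s−ω_c) = −91(ω_r−ω_c),  ω_s=0, ω_r=1
35(0−ω_c) = −91(1−ω_c)  ⇒  126ω_c = 91  ⇒  ω_c = 13/18
sun–planet: 35·(0−13/18) = −28·(ω_p−ω_c)  ⇒  ω_p−ω_c = −(35/28)·(-13/18) = 65/72
ω_p = 13/18 + 65/72 = 13/8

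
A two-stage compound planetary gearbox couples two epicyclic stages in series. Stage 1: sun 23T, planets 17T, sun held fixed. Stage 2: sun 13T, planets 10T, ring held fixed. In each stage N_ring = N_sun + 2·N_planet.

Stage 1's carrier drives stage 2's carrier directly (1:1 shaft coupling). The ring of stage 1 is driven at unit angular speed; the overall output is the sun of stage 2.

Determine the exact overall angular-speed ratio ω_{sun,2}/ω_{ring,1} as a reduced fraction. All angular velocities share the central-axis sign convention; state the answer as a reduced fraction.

Stage 1: N_ring = 23 + 2·17 = 57
Stage 1: 23(ω_s−ω_c) = −57(ω_r−ω_c),  ω_s=0, ω_r=1
Stage 1: 23(0−ω_c) = −57(1−ω_c)  ⇒  80ω_c = 57  ⇒  ω_c = 57/80
  ⇒ ω_c¹/ω_r¹ = 57/80
Stage 2: N_ring = 13 + 2·10 = 33
Stage 2: 13(ω_s−ω_c) = −33(ω_r−ω_c),  ω_r=0, ω_c=1
Stage 2: ω_s = 1 − (33/13)(0−1) = 46/13
  ⇒ ω_s²/ω_c² = 46/13
Coupling ω_c² = ω_c¹ ⇒ overall = 57/80 × 46/13 = 1311/520

1311/520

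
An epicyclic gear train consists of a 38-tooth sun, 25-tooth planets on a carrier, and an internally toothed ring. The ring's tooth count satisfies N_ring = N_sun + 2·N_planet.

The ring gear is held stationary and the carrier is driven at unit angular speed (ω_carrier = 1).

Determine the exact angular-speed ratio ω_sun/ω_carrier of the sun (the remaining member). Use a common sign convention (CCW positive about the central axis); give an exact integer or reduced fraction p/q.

63/19

N_ring = 38 + 2·25 = 88
38(ω_s−ω_c) = −88(ω_r−ω_c),  ω_r=0, ω_c=1
ω_s = 1 − (88/38)(0−1) = 63/19
ω_s/ω_c = 63/19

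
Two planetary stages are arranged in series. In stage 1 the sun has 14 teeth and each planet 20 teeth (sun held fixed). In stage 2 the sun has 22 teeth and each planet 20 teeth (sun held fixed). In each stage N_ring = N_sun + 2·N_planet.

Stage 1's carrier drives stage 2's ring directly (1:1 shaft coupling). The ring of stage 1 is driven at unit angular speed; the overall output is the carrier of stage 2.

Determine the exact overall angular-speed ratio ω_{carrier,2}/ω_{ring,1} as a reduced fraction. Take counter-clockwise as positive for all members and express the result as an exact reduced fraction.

279/476

Stage 1: N_ring = 14 + 2·20 = 54
Stage 1: 14(ω_s−ω_c) = −54(ω_r−ω_c),  ω_s=0, ω_r=1
Stage 1: 14(0−ω_c) = −54(1−ω_c)  ⇒  68ω_c = 54  ⇒  ω_c = 27/34
  ⇒ ω_c¹/ω_r¹ = 27/34
Stage 2: N_ring = 22 + 2·20 = 62
Stage 2: 22(ω_s−ω_c) = −62(ω_r−ω_c),  ω_s=0, ω_r=1
Stage 2: 22(0−ω_c) = −62(1−ω_c)  ⇒  84ω_c = 62  ⇒  ω_c = 31/42
  ⇒ ω_c²/ω_r² = 31/42
Coupling ω_r² = ω_c¹ ⇒ overall = 27/34 × 31/42 = 279/476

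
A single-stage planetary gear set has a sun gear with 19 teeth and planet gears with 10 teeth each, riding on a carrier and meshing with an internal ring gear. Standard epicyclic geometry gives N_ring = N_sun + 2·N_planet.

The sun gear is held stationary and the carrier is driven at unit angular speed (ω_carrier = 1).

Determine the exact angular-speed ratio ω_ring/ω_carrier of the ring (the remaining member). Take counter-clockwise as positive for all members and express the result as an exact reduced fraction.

N_ring = 19 + 2·10 = 39
19(ω_s−ω_c) = −39(ω_r−ω_c),  ω_s=0, ω_c=1
ω_r = 1 − (19/39)(0−1) = 58/39
ω_r/ω_c = 58/39

58/39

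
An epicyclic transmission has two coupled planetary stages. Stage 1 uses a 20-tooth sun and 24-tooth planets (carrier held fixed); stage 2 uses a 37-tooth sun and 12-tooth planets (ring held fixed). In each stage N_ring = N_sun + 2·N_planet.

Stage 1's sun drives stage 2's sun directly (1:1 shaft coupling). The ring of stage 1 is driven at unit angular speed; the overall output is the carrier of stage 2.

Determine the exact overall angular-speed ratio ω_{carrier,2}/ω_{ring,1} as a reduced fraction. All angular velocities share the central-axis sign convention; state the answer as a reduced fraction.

Stage 1: N_ring = 20 + 2·24 = 68
Stage 1: 20(ω_s−ω_c) = −68(ω_r−ω_c),  ω_c=0, ω_r=1
Stage 1: ω_s = 0 − (68/20)(1−0) = -17/5
  ⇒ ω_s¹/ω_r¹ = -17/5
Stage 2: N_ring = 37 + 2·12 = 61
Stage 2: 37(ω_s−ω_c) = −61(ω_r−ω_c),  ω_r=0, ω_s=1
Stage 2: 37(1−ω_c) = −61(0−ω_c)  ⇒  98ω_c = 37  ⇒  ω_c = 37/98
  ⇒ ω_c²/ω_s² = 37/98
Coupling ω_s² = ω_s¹ ⇒ overall = -17/5 × 37/98 = -629/490

-629/490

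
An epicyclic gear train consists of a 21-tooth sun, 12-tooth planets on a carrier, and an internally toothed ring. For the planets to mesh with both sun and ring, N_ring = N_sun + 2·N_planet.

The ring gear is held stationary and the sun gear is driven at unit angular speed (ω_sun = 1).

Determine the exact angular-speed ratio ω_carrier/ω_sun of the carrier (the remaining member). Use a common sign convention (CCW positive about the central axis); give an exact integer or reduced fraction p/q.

7/22

N_ring = 21 + 2·12 = 45
21(ω_s−ω_c) = −45(ω_r−ω_c),  ω_r=0, ω_s=1
21(1−ω_c) = −45(0−ω_c)  ⇒  66ω_c = 21  ⇒  ω_c = 7/22
ω_c/ω_s = 7/22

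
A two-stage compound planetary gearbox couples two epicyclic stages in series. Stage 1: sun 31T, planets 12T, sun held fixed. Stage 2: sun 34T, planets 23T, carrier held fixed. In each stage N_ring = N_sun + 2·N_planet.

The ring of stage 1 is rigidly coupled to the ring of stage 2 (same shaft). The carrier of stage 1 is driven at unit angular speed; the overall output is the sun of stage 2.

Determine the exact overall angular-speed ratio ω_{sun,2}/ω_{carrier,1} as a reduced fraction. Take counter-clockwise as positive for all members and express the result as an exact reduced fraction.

-688/187

Stage 1: N_ring = 31 + 2·12 = 55
Stage 1: 31(ω_s−ω_c) = −55(ω_r−ω_c),  ω_s=0, ω_c=1
Stage 1: ω_r = 1 − (31/55)(0−1) = 86/55
  ⇒ ω_r¹/ω_c¹ = 86/55
Stage 2: N_ring = 34 + 2·23 = 80
Stage 2: 34(ω_s−ω_c) = −80(ω_r−ω_c),  ω_c=0, ω_r=1
Stage 2: ω_s = 0 − (80/34)(1−0) = -40/17
  ⇒ ω_s²/ω_r² = -40/17
Coupling ω_r² = ω_r¹ ⇒ overall = 86/55 × -40/17 = -688/187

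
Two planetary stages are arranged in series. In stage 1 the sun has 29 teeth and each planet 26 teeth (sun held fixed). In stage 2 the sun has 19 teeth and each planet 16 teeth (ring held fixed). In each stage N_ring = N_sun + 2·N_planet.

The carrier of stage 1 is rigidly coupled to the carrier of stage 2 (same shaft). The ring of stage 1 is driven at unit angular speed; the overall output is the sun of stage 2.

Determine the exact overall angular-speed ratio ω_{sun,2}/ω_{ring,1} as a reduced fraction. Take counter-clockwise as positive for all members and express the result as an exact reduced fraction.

567/209

Stage 1: N_ring = 29 + 2·26 = 81
Stage 1: 29(ω_s−ω_c) = −81(ω_r−ω_c),  ω_s=0, ω_r=1
Stage 1: 29(0−ω_c) = −81(1−ω_c)  ⇒  110ω_c = 81  ⇒  ω_c = 81/110
  ⇒ ω_c¹/ω_r¹ = 81/110
Stage 2: N_ring = 19 + 2·16 = 51
Stage 2: 19(ω_s−ω_c) = −51(ω_r−ω_c),  ω_r=0, ω_c=1
Stage 2: ω_s = 1 − (51/19)(0−1) = 70/19
  ⇒ ω_s²/ω_c² = 70/19
Coupling ω_c² = ω_c¹ ⇒ overall = 81/110 × 70/19 = 567/209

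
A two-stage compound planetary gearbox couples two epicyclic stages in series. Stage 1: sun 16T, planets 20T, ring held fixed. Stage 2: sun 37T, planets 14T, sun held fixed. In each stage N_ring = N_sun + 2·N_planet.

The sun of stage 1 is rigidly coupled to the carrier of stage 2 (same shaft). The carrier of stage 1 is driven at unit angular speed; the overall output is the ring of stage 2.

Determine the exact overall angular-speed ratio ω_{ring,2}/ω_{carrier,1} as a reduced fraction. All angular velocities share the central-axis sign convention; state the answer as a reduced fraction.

459/65

Stage 1: N_ring = 16 + 2·20 = 56
Stage 1: 16(ω_s−ω_c) = −56(ω_r−ω_c),  ω_r=0, ω_c=1
Stage 1: ω_s = 1 − (56/16)(0−1) = 9/2
  ⇒ ω_s¹/ω_c¹ = 9/2
Stage 2: N_ring = 37 + 2·14 = 65
Stage 2: 37(ω_s−ω_c) = −65(ω_r−ω_c),  ω_s=0, ω_c=1
Stage 2: ω_r = 1 − (37/65)(0−1) = 102/65
  ⇒ ω_r²/ω_c² = 102/65
Coupling ω_c² = ω_s¹ ⇒ overall = 9/2 × 102/65 = 459/65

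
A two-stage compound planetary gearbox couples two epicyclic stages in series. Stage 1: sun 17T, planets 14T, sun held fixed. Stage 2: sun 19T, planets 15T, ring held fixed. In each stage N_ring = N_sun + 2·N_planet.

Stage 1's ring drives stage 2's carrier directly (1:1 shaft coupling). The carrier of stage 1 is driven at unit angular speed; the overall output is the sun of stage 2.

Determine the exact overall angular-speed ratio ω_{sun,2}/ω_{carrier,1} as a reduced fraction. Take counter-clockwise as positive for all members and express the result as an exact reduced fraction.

4216/855

Stage 1: N_ring = 17 + 2·14 = 45
Stage 1: 17(ω_s−ω_c) = −45(ω_r−ω_c),  ω_s=0, ω_c=1
Stage 1: ω_r = 1 − (17/45)(0−1) = 62/45
  ⇒ ω_r¹/ω_c¹ = 62/45
Stage 2: N_ring = 19 + 2·15 = 49
Stage 2: 19(ω_s−ω_c) = −49(ω_r−ω_c),  ω_r=0, ω_c=1
Stage 2: ω_s = 1 − (49/19)(0−1) = 68/19
  ⇒ ω_s²/ω_c² = 68/19
Coupling ω_c² = ω_r¹ ⇒ overall = 62/45 × 68/19 = 4216/855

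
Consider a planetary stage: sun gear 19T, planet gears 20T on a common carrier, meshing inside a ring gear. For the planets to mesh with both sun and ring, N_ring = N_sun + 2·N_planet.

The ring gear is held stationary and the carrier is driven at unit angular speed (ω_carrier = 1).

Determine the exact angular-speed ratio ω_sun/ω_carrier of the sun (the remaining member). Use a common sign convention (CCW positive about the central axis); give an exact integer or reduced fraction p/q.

N_ring = 19 + 2·20 = 59
19(ω_s−ω_c) = −59(ω_r−ω_c),  ω_r=0, ω_c=1
ω_s = 1 − (59/19)(0−1) = 78/19
ω_s/ω_c = 78/19

78/19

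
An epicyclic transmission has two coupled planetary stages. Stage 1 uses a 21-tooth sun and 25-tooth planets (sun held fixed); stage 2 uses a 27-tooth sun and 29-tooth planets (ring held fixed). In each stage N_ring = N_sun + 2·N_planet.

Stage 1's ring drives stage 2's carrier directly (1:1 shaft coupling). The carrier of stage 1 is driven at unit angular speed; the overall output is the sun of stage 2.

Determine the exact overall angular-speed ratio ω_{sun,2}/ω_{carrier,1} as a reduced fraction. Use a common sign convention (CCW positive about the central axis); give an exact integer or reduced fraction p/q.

Stage 1: N_ring = 21 + 2·25 = 71
Stage 1: 21(ω_s−ω_c) = −71(ω_r−ω_c),  ω_s=0, ω_c=1
Stage 1: ω_r = 1 − (21/71)(0−1) = 92/71
  ⇒ ω_r¹/ω_c¹ = 92/71
Stage 2: N_ring = 27 + 2·29 = 85
Stage 2: 27(ω_s−ω_c) = −85(ω_r−ω_c),  ω_r=0, ω_c=1
Stage 2: ω_s = 1 − (85/27)(0−1) = 112/27
  ⇒ ω_s²/ω_c² = 112/27
Coupling ω_c² = ω_r¹ ⇒ overall = 92/71 × 112/27 = 10304/1917

10304/1917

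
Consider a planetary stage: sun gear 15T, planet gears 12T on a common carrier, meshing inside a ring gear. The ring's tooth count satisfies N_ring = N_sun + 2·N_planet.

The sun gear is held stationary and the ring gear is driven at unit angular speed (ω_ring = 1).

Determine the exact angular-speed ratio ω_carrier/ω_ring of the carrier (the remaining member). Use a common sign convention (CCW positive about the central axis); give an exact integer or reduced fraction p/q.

N_ring = 15 + 2·12 = 39
15(ω_s−ω_c) = −39(ω_r−ω_c),  ω_s=0, ω_r=1
15(0−ω_c) = −39(1−ω_c)  ⇒  54ω_c = 39  ⇒  ω_c = 13/18
ω_c/ω_r = 13/18

13/18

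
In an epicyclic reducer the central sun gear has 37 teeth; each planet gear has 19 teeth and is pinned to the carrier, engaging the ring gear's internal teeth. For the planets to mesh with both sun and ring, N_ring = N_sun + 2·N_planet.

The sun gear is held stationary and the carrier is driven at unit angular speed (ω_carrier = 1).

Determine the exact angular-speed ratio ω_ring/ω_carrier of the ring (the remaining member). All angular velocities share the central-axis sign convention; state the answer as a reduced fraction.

N_ring = 37 + 2·19 = 75
37(ω_s−ω_c) = −75(ω_r−ω_c),  ω_s=0, ω_c=1
ω_r = 1 − (37/75)(0−1) = 112/75
ω_r/ω_c = 112/75

112/75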